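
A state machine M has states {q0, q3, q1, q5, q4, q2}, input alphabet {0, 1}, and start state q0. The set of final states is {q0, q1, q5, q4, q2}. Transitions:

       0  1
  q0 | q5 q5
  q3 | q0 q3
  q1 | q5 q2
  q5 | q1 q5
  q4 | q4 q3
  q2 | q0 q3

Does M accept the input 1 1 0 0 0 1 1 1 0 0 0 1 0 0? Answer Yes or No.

q0 → q5 → q5 → q1 → q5 → q1 → q2 → q3 → q3 → q0 → q5 → q1 → q2 → q0 → q5
End state q5 is accepting.

Yes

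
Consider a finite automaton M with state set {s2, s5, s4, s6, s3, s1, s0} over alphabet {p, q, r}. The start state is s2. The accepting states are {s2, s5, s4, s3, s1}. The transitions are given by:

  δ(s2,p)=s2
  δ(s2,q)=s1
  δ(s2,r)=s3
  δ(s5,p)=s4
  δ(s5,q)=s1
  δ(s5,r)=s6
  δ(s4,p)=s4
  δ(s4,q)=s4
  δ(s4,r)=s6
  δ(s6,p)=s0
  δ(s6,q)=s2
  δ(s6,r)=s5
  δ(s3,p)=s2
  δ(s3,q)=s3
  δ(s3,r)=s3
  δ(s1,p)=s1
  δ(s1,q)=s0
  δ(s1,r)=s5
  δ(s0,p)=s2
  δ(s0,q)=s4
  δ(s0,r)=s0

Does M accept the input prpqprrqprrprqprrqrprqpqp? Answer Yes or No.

Trace: s2 -p-> s2 -r-> s3 -p-> s2 -q-> s1 -p-> s1 -r-> s5 -r-> s6 -q-> s2 -p-> s2 -r-> s3 -r-> s3 -p-> s2 -r-> s3 -q-> s3 -p-> s2 -r-> s3 -r-> s3 -q-> s3 -r-> s3 -p-> s2 -r-> s3 -q-> s3 -p-> s2 -q-> s1 -p-> s1
End state s1 is accepting.

Yes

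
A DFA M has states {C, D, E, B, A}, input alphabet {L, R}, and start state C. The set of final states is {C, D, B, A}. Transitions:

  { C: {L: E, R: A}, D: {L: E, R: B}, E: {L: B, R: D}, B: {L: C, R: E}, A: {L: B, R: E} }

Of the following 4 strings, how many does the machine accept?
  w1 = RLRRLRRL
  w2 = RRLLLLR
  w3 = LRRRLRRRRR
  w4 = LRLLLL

w1:
  start at C
  read 'R': C → A
  read 'L': A → B
  read 'R': B → E
  read 'R': E → D
  read 'L': D → E
  read 'R': E → D
  read 'R': D → B
  read 'L': B → C
  end C, accepted
w2:
  start at C
  read 'R': C → A
  read 'R': A → E
  read 'L': E → B
  read 'L': B → C
  read 'L': C → E
  read 'L': E → B
  read 'R': B → E
  end E, rejected
w3:
  start at C
  read 'L': C → E
  read 'R': E → D
  read 'R': D → B
  read 'R': B → E
  read 'L': E → B
  read 'R': B → E
  read 'R': E → D
  read 'R': D → B
  read 'R': B → E
  read 'R': E → D
  end D, accepted
w4:
  start at C
  read 'L': C → E
  read 'R': E → D
  read 'L': D → E
  read 'L': E → B
  read 'L': B → C
  read 'L': C → E
  end E, rejected

2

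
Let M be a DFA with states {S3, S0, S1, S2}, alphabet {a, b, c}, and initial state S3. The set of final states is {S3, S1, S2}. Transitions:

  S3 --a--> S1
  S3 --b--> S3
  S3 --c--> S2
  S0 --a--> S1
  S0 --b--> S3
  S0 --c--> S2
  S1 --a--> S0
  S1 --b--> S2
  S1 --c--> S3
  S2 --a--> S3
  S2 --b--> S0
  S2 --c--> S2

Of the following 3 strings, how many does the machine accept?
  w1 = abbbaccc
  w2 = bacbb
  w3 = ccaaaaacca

w1: Trace: S3 -a-> S1 -b-> S2 -b-> S0 -b-> S3 -a-> S1 -c-> S3 -c-> S2 -c-> S2  → end S2, accepted
w2: Trace: S3 -b-> S3 -a-> S1 -c-> S3 -b-> S3 -b-> S3  → end S3, accepted
w3: Trace: S3 -c-> S2 -c-> S2 -a-> S3 -a-> S1 -a-> S0 -a-> S1 -a-> S0 -c-> S2 -c-> S2 -a-> S3  → end S3, accepted

3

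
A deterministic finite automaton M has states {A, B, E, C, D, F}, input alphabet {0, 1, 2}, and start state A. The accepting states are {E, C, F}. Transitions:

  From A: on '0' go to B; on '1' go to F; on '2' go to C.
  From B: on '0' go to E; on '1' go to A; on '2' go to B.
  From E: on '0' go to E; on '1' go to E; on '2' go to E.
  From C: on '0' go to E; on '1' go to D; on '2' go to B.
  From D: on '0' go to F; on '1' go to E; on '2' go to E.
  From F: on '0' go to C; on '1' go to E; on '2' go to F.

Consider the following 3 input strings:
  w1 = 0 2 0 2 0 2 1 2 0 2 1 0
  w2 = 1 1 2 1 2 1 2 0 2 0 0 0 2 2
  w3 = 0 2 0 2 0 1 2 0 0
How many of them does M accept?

3

w1: A → B → B → E → E → E → E → E → E → E → E → E → E  → end E, accepted
w2: A → F → E → E → E → E → E → E → E → E → E → E → E → E → E  → end E, accepted
w3: A → B → B → E → E → E → E → E → E → E  → end E, accepted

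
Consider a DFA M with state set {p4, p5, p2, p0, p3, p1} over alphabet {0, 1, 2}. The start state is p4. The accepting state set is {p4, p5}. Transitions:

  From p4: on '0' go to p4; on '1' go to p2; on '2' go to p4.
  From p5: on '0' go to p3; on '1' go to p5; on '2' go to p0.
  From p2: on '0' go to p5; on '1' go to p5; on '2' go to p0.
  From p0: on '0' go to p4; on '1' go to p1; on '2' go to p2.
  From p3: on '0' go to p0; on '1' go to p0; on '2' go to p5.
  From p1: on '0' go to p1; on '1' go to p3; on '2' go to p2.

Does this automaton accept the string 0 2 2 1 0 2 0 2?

Yes

p4 → p4 → p4 → p4 → p2 → p5 → p0 → p4 → p4
End state p4 is accepting.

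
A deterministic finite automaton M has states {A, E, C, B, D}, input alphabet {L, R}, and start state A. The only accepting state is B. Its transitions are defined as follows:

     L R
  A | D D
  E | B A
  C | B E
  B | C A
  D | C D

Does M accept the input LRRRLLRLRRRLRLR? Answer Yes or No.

No

Trace: A -L-> D -R-> D -R-> D -R-> D -L-> C -L-> B -R-> A -L-> D -R-> D -R-> D -R-> D -L-> C -R-> E -L-> B -R-> A
End state A is not accepting.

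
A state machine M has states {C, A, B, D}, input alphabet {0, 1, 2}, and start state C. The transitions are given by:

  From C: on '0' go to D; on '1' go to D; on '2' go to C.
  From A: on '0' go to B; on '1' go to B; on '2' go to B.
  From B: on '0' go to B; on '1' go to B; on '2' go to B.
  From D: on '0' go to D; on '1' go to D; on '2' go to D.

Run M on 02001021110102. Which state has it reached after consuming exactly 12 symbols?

C → D → D → D → D → D → D → D → D → D → D → D → D
After 12 symbols: D.

D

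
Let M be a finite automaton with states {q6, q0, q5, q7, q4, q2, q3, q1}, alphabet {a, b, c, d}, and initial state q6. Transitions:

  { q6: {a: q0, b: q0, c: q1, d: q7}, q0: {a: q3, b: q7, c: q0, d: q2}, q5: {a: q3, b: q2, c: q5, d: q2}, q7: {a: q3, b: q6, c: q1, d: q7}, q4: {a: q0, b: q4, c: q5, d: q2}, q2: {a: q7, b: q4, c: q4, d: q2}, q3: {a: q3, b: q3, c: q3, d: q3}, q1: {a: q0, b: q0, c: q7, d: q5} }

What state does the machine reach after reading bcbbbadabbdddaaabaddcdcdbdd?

q3

start at q6
read 'b': q6 → q0
read 'c': q0 → q0
read 'b': q0 → q7
read 'b': q7 → q6
read 'b': q6 → q0
read 'a': q0 → q3
read 'd': q3 → q3
read 'a': q3 → q3
read 'b': q3 → q3
read 'b': q3 → q3
read 'd': q3 → q3
read 'd': q3 → q3
read 'd': q3 → q3
read 'a': q3 → q3
read 'a': q3 → q3
read 'a': q3 → q3
read 'b': q3 → q3
read 'a': q3 → q3
read 'd': q3 → q3
read 'd': q3 → q3
read 'c': q3 → q3
read 'd': q3 → q3
read 'c': q3 → q3
read 'd': q3 → q3
read 'b': q3 → q3
read 'd': q3 → q3
read 'd': q3 → q3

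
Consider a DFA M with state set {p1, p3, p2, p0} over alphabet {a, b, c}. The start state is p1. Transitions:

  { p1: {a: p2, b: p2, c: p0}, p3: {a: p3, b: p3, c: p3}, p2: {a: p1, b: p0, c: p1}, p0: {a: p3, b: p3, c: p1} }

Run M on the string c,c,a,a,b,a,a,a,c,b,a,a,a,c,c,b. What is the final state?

p1 → p0 → p1 → p2 → p1 → p2 → p1 → p2 → p1 → p0 → p3 → p3 → p3 → p3 → p3 → p3 → p3

p3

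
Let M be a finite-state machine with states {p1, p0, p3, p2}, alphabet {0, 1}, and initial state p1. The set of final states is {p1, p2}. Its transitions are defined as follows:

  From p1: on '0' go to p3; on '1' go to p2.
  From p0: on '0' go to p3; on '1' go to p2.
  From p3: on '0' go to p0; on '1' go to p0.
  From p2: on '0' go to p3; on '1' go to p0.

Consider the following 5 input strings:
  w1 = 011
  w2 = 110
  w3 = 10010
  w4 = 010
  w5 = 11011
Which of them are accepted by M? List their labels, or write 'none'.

w1: p1 → p3 → p0 → p2  → end p2, accepted
w2: p1 → p2 → p0 → p3  → end p3, rejected
w3: p1 → p2 → p3 → p0 → p2 → p3  → end p3, rejected
w4: p1 → p3 → p0 → p3  → end p3, rejected
w5: p1 → p2 → p0 → p3 → p0 → p2  → end p2, accepted

w1, w5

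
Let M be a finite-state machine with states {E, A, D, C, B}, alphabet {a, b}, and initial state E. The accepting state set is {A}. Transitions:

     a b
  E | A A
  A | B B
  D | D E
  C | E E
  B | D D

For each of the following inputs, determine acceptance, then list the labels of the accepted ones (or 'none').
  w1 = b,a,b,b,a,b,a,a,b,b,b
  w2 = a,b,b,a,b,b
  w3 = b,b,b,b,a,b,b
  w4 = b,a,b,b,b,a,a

w1: Trace: E -b-> A -a-> B -b-> D -b-> E -a-> A -b-> B -a-> D -a-> D -b-> E -b-> A -b-> B  → end B, rejected
w2: Trace: E -a-> A -b-> B -b-> D -a-> D -b-> E -b-> A  → end A, accepted
w3: Trace: E -b-> A -b-> B -b-> D -b-> E -a-> A -b-> B -b-> D  → end D, rejected
w4: Trace: E -b-> A -a-> B -b-> D -b-> E -b-> A -a-> B -a-> D  → end D, rejected

w2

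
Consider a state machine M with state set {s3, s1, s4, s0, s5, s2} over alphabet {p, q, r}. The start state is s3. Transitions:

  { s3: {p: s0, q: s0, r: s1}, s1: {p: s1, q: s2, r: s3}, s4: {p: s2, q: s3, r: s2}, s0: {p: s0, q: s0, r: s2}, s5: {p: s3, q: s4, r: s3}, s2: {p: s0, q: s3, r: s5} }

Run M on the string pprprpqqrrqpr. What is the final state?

start at s3
read 'p': s3 → s0
read 'p': s0 → s0
read 'r': s0 → s2
read 'p': s2 → s0
read 'r': s0 → s2
read 'p': s2 → s0
read 'q': s0 → s0
read 'q': s0 → s0
read 'r': s0 → s2
read 'r': s2 → s5
read 'q': s5 → s4
read 'p': s4 → s2
read 'r': s2 → s5

s5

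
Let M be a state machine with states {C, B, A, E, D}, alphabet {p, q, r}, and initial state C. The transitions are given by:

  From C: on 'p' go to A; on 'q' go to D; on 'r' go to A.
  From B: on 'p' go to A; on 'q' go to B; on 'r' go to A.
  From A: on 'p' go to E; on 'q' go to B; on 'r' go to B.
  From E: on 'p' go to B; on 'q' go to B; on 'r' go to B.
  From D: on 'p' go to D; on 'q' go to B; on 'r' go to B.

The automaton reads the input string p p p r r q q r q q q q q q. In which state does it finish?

B

Trace: C -p-> A -p-> E -p-> B -r-> A -r-> B -q-> B -q-> B -r-> A -q-> B -q-> B -q-> B -q-> B -q-> B -q-> B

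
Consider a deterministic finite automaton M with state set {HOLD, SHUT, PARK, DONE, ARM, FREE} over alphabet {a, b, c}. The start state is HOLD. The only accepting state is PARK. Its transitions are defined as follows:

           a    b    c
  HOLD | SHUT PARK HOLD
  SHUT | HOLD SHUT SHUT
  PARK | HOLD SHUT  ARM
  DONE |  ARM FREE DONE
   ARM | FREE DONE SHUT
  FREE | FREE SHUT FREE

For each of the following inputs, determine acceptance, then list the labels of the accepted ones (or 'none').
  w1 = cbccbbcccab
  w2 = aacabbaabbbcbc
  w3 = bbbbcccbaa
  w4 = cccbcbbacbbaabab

w1:
  start at HOLD
  read 'c': HOLD → HOLD
  read 'b': HOLD → PARK
  read 'c': PARK → ARM
  read 'c': ARM → SHUT
  read 'b': SHUT → SHUT
  read 'b': SHUT → SHUT
  read 'c': SHUT → SHUT
  read 'c': SHUT → SHUT
  read 'c': SHUT → SHUT
  read 'a': SHUT → HOLD
  read 'b': HOLD → PARK
  end PARK, accepted
w2:
  start at HOLD
  read 'a': HOLD → SHUT
  read 'a': SHUT → HOLD
  read 'c': HOLD → HOLD
  read 'a': HOLD → SHUT
  read 'b': SHUT → SHUT
  read 'b': SHUT → SHUT
  read 'a': SHUT → HOLD
  read 'a': HOLD → SHUT
  read 'b': SHUT → SHUT
  read 'b': SHUT → SHUT
  read 'b': SHUT → SHUT
  read 'c': SHUT → SHUT
  read 'b': SHUT → SHUT
  read 'c': SHUT → SHUT
  end SHUT, rejected
w3:
  start at HOLD
  read 'b': HOLD → PARK
  read 'b': PARK → SHUT
  read 'b': SHUT → SHUT
  read 'b': SHUT → SHUT
  read 'c': SHUT → SHUT
  read 'c': SHUT → SHUT
  read 'c': SHUT → SHUT
  read 'b': SHUT → SHUT
  read 'a': SHUT → HOLD
  read 'a': HOLD → SHUT
  end SHUT, rejected
w4:
  start at HOLD
  read 'c': HOLD → HOLD
  read 'c': HOLD → HOLD
  read 'c': HOLD → HOLD
  read 'b': HOLD → PARK
  read 'c': PARK → ARM
  read 'b': ARM → DONE
  read 'b': DONE → FREE
  read 'a': FREE → FREE
  read 'c': FREE → FREE
  read 'b': FREE → SHUT
  read 'b': SHUT → SHUT
  read 'a': SHUT → HOLD
  read 'a': HOLD → SHUT
  read 'b': SHUT → SHUT
  read 'a': SHUT → HOLD
  read 'b': HOLD → PARK
  end PARK, accepted

w1, w4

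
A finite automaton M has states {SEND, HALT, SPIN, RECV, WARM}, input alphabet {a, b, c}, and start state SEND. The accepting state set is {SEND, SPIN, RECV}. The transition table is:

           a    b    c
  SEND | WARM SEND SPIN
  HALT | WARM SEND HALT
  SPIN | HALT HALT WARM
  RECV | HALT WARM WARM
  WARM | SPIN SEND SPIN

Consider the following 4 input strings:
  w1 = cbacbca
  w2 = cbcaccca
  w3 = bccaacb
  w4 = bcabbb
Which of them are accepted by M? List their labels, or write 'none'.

w1: Trace: SEND -c-> SPIN -b-> HALT -a-> WARM -c-> SPIN -b-> HALT -c-> HALT -a-> WARM  → end WARM, rejected
w2: Trace: SEND -c-> SPIN -b-> HALT -c-> HALT -a-> WARM -c-> SPIN -c-> WARM -c-> SPIN -a-> HALT  → end HALT, rejected
w3: Trace: SEND -b-> SEND -c-> SPIN -c-> WARM -a-> SPIN -a-> HALT -c-> HALT -b-> SEND  → end SEND, accepted
w4: Trace: SEND -b-> SEND -c-> SPIN -a-> HALT -b-> SEND -b-> SEND -b-> SEND  → end SEND, accepted

w3, w4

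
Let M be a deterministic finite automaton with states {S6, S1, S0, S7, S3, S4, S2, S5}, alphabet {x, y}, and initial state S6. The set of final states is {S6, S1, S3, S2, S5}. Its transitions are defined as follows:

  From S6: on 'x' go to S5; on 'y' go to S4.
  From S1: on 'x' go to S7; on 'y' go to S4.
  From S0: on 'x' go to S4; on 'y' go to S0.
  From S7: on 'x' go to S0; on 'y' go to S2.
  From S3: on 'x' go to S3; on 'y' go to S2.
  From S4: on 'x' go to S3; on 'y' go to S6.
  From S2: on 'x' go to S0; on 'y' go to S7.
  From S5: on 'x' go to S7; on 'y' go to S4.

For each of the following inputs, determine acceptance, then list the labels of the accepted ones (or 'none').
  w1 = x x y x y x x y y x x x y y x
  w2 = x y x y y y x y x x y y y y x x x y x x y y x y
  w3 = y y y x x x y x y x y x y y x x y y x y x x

w2, w3

w1: S6 → S5 → S7 → S2 → S0 → S0 → S4 → S3 → S2 → S7 → S0 → S4 → S3 → S2 → S7 → S0  → end S0, rejected
w2: S6 → S5 → S4 → S3 → S2 → S7 → S2 → S0 → S0 → S4 → S3 → S2 → S7 → S2 → S7 → S0 → S4 → S3 → S2 → S0 → S4 → S6 → S4 → S3 → S2  → end S2, accepted
w3: S6 → S4 → S6 → S4 → S3 → S3 → S3 → S2 → S0 → S0 → S4 → S6 → S5 → S4 → S6 → S5 → S7 → S2 → S7 → S0 → S0 → S4 → S3  → end S3, accepted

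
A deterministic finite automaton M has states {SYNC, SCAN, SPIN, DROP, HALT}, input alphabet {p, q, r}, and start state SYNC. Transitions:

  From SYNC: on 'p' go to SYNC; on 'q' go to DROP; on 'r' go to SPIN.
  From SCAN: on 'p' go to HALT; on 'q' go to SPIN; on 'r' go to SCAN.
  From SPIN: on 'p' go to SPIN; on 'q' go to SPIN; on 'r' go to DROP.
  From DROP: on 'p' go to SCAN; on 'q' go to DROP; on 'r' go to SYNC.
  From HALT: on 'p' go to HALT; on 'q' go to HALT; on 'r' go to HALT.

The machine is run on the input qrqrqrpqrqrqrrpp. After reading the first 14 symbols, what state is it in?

SPIN

Trace: SYNC -q-> DROP -r-> SYNC -q-> DROP -r-> SYNC -q-> DROP -r-> SYNC -p-> SYNC -q-> DROP -r-> SYNC -q-> DROP -r-> SYNC -q-> DROP -r-> SYNC -r-> SPIN
After 14 symbols: SPIN.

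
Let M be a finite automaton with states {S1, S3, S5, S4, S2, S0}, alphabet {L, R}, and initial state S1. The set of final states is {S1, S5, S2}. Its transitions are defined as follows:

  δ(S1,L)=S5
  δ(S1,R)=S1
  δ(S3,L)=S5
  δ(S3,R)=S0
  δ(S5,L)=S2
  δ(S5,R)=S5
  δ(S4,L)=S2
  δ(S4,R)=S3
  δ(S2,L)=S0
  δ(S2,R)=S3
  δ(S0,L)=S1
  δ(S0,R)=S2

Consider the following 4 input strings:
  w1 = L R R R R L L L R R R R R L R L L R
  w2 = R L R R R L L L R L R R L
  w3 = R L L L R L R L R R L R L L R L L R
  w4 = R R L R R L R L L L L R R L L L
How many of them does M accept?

3

w1: S1 → S5 → S5 → S5 → S5 → S5 → S2 → S0 → S1 → S1 → S1 → S1 → S1 → S1 → S5 → S5 → S2 → S0 → S2  → end S2, accepted
w2: S1 → S1 → S5 → S5 → S5 → S5 → S2 → S0 → S1 → S1 → S5 → S5 → S5 → S2  → end S2, accepted
w3: S1 → S1 → S5 → S2 → S0 → S2 → S0 → S2 → S0 → S2 → S3 → S5 → S5 → S2 → S0 → S2 → S0 → S1 → S1  → end S1, accepted
w4: S1 → S1 → S1 → S5 → S5 → S5 → S2 → S3 → S5 → S2 → S0 → S1 → S1 → S1 → S5 → S2 → S0  → end S0, rejected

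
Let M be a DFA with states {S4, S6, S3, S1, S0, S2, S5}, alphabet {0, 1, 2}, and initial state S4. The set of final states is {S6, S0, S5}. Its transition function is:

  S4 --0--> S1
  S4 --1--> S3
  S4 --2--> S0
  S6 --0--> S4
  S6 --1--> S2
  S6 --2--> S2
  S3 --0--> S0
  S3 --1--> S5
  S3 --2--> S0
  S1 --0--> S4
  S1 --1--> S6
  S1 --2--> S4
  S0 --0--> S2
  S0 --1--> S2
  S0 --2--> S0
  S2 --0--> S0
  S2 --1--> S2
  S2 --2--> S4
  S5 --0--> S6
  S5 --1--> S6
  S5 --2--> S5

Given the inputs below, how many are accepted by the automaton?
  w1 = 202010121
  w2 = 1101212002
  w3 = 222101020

1

w1: Trace: S4 -2-> S0 -0-> S2 -2-> S4 -0-> S1 -1-> S6 -0-> S4 -1-> S3 -2-> S0 -1-> S2  → end S2, rejected
w2: Trace: S4 -1-> S3 -1-> S5 -0-> S6 -1-> S2 -2-> S4 -1-> S3 -2-> S0 -0-> S2 -0-> S0 -2-> S0  → end S0, accepted
w3: Trace: S4 -2-> S0 -2-> S0 -2-> S0 -1-> S2 -0-> S0 -1-> S2 -0-> S0 -2-> S0 -0-> S2  → end S2, rejected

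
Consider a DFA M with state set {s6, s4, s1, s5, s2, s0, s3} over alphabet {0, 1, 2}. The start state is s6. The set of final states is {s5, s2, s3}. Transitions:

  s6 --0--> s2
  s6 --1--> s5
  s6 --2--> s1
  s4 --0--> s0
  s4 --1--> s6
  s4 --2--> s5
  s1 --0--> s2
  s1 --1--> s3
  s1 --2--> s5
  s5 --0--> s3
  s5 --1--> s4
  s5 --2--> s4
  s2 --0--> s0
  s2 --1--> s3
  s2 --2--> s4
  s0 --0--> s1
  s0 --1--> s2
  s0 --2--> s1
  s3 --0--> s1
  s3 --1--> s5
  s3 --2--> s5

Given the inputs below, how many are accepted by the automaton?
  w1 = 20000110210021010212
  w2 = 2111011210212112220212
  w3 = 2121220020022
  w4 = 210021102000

3

w1: s6 → s1 → s2 → s0 → s1 → s2 → s3 → s5 → s3 → s5 → s4 → s0 → s1 → s5 → s4 → s0 → s2 → s0 → s1 → s3 → s5  → end s5, accepted
w2: s6 → s1 → s3 → s5 → s4 → s0 → s2 → s3 → s5 → s4 → s0 → s1 → s3 → s5 → s4 → s6 → s1 → s5 → s4 → s0 → s1 → s3 → s5  → end s5, accepted
w3: s6 → s1 → s3 → s5 → s4 → s5 → s4 → s0 → s1 → s5 → s3 → s1 → s5 → s4  → end s4, rejected
w4: s6 → s1 → s3 → s1 → s2 → s4 → s6 → s5 → s3 → s5 → s3 → s1 → s2  → end s2, accepted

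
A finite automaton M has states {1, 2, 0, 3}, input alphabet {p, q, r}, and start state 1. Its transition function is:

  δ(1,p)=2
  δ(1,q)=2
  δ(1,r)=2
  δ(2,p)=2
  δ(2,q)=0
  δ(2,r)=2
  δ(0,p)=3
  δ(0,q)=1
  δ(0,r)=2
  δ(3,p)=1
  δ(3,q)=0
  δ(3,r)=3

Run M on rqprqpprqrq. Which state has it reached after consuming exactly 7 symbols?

1 → 2 → 0 → 3 → 3 → 0 → 3 → 1
After 7 symbols: 1.

1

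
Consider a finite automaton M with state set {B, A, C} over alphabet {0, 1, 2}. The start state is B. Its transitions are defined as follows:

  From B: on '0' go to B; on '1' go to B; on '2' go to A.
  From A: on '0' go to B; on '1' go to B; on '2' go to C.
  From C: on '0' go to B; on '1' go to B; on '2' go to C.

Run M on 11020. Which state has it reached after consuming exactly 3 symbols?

Trace: B -1-> B -1-> B -0-> B
After 3 symbols: B.

B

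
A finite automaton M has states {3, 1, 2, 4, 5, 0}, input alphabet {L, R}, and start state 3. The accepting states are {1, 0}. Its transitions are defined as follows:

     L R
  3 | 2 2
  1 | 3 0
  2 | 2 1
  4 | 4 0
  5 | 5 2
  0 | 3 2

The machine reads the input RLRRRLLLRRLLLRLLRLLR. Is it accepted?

3 → 2 → 2 → 1 → 0 → 2 → 2 → 2 → 2 → 1 → 0 → 3 → 2 → 2 → 1 → 3 → 2 → 1 → 3 → 2 → 1
End state 1 is accepting.

Yes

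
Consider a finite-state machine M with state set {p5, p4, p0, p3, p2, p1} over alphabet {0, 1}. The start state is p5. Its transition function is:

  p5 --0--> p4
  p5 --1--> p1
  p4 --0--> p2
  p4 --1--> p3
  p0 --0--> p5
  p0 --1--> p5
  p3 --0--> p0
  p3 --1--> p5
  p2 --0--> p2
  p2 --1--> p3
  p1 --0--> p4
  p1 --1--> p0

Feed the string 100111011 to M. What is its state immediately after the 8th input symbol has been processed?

p3

Trace: p5 -1-> p1 -0-> p4 -0-> p2 -1-> p3 -1-> p5 -1-> p1 -0-> p4 -1-> p3
After 8 symbols: p3.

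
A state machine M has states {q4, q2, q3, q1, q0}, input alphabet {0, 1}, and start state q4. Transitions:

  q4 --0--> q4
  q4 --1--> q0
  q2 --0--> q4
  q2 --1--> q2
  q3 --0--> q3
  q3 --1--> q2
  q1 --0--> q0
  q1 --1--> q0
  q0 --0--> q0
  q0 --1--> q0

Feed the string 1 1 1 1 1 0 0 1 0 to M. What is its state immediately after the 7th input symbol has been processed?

q4 → q0 → q0 → q0 → q0 → q0 → q0 → q0
After 7 symbols: q0.

q0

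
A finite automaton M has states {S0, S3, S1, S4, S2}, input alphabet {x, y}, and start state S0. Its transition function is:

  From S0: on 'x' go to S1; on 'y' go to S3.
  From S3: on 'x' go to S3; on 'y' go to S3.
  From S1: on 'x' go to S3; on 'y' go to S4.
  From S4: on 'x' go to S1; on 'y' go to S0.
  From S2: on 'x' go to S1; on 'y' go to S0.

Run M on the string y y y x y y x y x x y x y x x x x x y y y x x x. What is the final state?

S3

Trace: S0 -y-> S3 -y-> S3 -y-> S3 -x-> S3 -y-> S3 -y-> S3 -x-> S3 -y-> S3 -x-> S3 -x-> S3 -y-> S3 -x-> S3 -y-> S3 -x-> S3 -x-> S3 -x-> S3 -x-> S3 -x-> S3 -y-> S3 -y-> S3 -y-> S3 -x-> S3 -x-> S3 -x-> S3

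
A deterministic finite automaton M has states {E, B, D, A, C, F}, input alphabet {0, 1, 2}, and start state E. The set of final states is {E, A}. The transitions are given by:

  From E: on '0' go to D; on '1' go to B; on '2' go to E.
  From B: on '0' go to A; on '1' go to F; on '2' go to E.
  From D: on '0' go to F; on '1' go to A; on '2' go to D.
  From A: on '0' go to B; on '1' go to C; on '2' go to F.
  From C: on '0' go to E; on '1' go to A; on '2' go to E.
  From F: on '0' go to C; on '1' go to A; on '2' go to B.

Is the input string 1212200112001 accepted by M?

Trace: E -1-> B -2-> E -1-> B -2-> E -2-> E -0-> D -0-> F -1-> A -1-> C -2-> E -0-> D -0-> F -1-> A
End state A is accepting.

Yes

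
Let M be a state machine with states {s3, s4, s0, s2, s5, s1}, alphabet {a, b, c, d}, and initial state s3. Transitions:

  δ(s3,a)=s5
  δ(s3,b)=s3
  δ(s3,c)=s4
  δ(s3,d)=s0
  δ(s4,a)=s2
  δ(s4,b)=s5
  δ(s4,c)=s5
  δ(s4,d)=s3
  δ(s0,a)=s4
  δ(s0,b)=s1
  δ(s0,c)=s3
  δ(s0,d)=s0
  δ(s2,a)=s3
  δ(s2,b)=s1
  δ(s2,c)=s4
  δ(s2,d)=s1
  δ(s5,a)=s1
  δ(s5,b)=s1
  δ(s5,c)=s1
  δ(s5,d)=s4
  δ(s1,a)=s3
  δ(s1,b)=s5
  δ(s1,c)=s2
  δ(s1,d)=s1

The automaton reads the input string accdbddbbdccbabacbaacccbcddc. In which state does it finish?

s2

Trace: s3 -a-> s5 -c-> s1 -c-> s2 -d-> s1 -b-> s5 -d-> s4 -d-> s3 -b-> s3 -b-> s3 -d-> s0 -c-> s3 -c-> s4 -b-> s5 -a-> s1 -b-> s5 -a-> s1 -c-> s2 -b-> s1 -a-> s3 -a-> s5 -c-> s1 -c-> s2 -c-> s4 -b-> s5 -c-> s1 -d-> s1 -d-> s1 -c-> s2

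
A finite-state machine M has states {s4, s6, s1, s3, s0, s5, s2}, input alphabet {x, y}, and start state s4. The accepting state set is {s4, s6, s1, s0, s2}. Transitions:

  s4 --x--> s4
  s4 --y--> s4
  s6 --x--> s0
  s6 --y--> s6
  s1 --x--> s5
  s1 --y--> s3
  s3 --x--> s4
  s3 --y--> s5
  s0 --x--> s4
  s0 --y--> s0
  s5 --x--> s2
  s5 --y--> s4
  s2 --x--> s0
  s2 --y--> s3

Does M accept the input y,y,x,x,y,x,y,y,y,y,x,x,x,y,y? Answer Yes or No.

Yes

start at s4
read 'y': s4 → s4
read 'y': s4 → s4
read 'x': s4 → s4
read 'x': s4 → s4
read 'y': s4 → s4
read 'x': s4 → s4
read 'y': s4 → s4
read 'y': s4 → s4
read 'y': s4 → s4
read 'y': s4 → s4
read 'x': s4 → s4
read 'x': s4 → s4
read 'x': s4 → s4
read 'y': s4 → s4
read 'y': s4 → s4
End state s4 is accepting.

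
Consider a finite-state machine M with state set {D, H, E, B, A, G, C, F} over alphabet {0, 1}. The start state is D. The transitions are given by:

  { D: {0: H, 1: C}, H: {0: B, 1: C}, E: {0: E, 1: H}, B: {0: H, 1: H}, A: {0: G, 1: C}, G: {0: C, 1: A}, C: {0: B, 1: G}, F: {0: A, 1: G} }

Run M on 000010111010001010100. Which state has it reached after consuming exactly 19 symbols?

Trace: D -0-> H -0-> B -0-> H -0-> B -1-> H -0-> B -1-> H -1-> C -1-> G -0-> C -1-> G -0-> C -0-> B -0-> H -1-> C -0-> B -1-> H -0-> B -1-> H
After 19 symbols: H.

H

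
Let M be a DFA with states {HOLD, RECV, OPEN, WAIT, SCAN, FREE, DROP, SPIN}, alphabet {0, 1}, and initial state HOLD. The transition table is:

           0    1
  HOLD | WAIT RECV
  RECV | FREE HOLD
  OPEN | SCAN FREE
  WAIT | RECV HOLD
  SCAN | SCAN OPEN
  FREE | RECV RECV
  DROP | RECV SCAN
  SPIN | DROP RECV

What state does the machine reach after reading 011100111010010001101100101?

HOLD

HOLD → WAIT → HOLD → RECV → HOLD → WAIT → RECV → HOLD → RECV → HOLD → WAIT → HOLD → WAIT → RECV → HOLD → WAIT → RECV → FREE → RECV → HOLD → WAIT → HOLD → RECV → FREE → RECV → HOLD → WAIT → HOLD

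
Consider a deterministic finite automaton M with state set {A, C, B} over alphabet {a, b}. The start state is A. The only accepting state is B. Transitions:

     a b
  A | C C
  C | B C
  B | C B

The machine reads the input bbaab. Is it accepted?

No

Trace: A -b-> C -b-> C -a-> B -a-> C -b-> C
End state C is not accepting.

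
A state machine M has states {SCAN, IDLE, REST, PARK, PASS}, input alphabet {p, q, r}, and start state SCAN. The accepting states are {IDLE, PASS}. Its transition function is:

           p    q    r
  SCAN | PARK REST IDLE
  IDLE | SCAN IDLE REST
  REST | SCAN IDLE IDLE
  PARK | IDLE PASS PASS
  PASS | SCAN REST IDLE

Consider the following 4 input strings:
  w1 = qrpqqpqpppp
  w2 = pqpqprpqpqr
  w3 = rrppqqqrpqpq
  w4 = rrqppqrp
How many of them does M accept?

1

w1: Trace: SCAN -q-> REST -r-> IDLE -p-> SCAN -q-> REST -q-> IDLE -p-> SCAN -q-> REST -p-> SCAN -p-> PARK -p-> IDLE -p-> SCAN  → end SCAN, rejected
w2: Trace: SCAN -p-> PARK -q-> PASS -p-> SCAN -q-> REST -p-> SCAN -r-> IDLE -p-> SCAN -q-> REST -p-> SCAN -q-> REST -r-> IDLE  → end IDLE, accepted
w3: Trace: SCAN -r-> IDLE -r-> REST -p-> SCAN -p-> PARK -q-> PASS -q-> REST -q-> IDLE -r-> REST -p-> SCAN -q-> REST -p-> SCAN -q-> REST  → end REST, rejected
w4: Trace: SCAN -r-> IDLE -r-> REST -q-> IDLE -p-> SCAN -p-> PARK -q-> PASS -r-> IDLE -p-> SCAN  → end SCAN, rejected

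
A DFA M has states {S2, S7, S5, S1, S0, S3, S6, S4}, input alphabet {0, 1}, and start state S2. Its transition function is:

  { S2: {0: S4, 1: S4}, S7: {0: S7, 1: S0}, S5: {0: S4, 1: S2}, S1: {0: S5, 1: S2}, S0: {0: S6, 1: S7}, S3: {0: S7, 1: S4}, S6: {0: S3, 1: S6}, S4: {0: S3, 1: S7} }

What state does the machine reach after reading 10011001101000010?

Trace: S2 -1-> S4 -0-> S3 -0-> S7 -1-> S0 -1-> S7 -0-> S7 -0-> S7 -1-> S0 -1-> S7 -0-> S7 -1-> S0 -0-> S6 -0-> S3 -0-> S7 -0-> S7 -1-> S0 -0-> S6

S6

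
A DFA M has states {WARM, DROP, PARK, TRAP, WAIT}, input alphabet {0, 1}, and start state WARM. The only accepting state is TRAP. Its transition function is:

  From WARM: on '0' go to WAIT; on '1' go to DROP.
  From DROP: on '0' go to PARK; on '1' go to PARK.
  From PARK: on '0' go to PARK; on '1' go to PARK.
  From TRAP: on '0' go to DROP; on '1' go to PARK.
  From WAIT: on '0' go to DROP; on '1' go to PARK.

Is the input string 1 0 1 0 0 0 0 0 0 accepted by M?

start at WARM
read '1': WARM → DROP
read '0': DROP → PARK
read '1': PARK → PARK
read '0': PARK → PARK
read '0': PARK → PARK
read '0': PARK → PARK
read '0': PARK → PARK
read '0': PARK → PARK
read '0': PARK → PARK
End state PARK is not accepting.

No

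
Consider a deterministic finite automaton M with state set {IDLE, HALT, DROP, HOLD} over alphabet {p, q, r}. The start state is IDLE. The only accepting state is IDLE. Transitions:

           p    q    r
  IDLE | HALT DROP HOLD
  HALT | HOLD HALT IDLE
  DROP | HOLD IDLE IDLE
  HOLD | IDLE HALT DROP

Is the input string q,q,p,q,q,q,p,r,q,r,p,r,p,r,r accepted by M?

No

start at IDLE
read 'q': IDLE → DROP
read 'q': DROP → IDLE
read 'p': IDLE → HALT
read 'q': HALT → HALT
read 'q': HALT → HALT
read 'q': HALT → HALT
read 'p': HALT → HOLD
read 'r': HOLD → DROP
read 'q': DROP → IDLE
read 'r': IDLE → HOLD
read 'p': HOLD → IDLE
read 'r': IDLE → HOLD
read 'p': HOLD → IDLE
read 'r': IDLE → HOLD
read 'r': HOLD → DROP
End state DROP is not accepting.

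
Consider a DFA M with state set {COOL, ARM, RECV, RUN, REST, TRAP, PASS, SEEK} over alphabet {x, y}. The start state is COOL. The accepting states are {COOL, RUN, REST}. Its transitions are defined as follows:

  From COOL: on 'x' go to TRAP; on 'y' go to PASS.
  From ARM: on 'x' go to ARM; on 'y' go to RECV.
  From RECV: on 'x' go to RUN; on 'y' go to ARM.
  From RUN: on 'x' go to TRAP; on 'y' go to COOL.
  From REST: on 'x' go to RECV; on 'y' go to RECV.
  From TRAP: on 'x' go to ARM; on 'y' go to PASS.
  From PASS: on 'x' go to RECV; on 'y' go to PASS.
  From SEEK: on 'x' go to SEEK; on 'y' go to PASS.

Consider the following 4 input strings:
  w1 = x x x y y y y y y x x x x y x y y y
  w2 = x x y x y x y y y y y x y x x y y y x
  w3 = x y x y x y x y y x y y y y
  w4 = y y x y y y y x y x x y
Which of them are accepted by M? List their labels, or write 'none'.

w1: COOL → TRAP → ARM → ARM → RECV → ARM → RECV → ARM → RECV → ARM → ARM → ARM → ARM → ARM → RECV → RUN → COOL → PASS → PASS  → end PASS, rejected
w2: COOL → TRAP → ARM → RECV → RUN → COOL → TRAP → PASS → PASS → PASS → PASS → PASS → RECV → ARM → ARM → ARM → RECV → ARM → RECV → RUN  → end RUN, accepted
w3: COOL → TRAP → PASS → RECV → ARM → ARM → RECV → RUN → COOL → PASS → RECV → ARM → RECV → ARM → RECV  → end RECV, rejected
w4: COOL → PASS → PASS → RECV → ARM → RECV → ARM → RECV → RUN → COOL → TRAP → ARM → RECV  → end RECV, rejected

w2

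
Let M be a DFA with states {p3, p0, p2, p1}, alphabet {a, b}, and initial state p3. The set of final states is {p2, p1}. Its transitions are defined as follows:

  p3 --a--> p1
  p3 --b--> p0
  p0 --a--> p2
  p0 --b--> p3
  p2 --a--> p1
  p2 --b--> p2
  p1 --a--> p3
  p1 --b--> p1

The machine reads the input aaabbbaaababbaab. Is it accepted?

p3 → p1 → p3 → p1 → p1 → p1 → p1 → p3 → p1 → p3 → p0 → p2 → p2 → p2 → p1 → p3 → p0
End state p0 is not accepting.

No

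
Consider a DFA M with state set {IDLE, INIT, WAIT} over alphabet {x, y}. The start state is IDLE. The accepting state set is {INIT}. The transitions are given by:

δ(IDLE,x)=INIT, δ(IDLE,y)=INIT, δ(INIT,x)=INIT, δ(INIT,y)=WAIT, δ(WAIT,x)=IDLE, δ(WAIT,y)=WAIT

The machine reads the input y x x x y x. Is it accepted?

start at IDLE
read 'y': IDLE → INIT
read 'x': INIT → INIT
read 'x': INIT → INIT
read 'x': INIT → INIT
read 'y': INIT → WAIT
read 'x': WAIT → IDLE
End state IDLE is not accepting.

No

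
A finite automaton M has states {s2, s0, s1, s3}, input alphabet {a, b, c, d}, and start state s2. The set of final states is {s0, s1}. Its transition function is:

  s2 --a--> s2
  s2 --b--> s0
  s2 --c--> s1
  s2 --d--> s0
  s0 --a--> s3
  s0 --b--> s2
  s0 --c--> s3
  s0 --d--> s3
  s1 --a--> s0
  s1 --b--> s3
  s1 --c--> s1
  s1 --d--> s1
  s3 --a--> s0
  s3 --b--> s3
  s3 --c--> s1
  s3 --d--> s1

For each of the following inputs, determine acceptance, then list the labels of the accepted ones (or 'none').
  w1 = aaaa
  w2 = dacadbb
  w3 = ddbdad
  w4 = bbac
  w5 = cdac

w4

w1:
  start at s2
  read 'a': s2 → s2
  read 'a': s2 → s2
  read 'a': s2 → s2
  read 'a': s2 → s2
  end s2, rejected
w2:
  start at s2
  read 'd': s2 → s0
  read 'a': s0 → s3
  read 'c': s3 → s1
  read 'a': s1 → s0
  read 'd': s0 → s3
  read 'b': s3 → s3
  read 'b': s3 → s3
  end s3, rejected
w3:
  start at s2
  read 'd': s2 → s0
  read 'd': s0 → s3
  read 'b': s3 → s3
  read 'd': s3 → s1
  read 'a': s1 → s0
  read 'd': s0 → s3
  end s3, rejected
w4:
  start at s2
  read 'b': s2 → s0
  read 'b': s0 → s2
  read 'a': s2 → s2
  read 'c': s2 → s1
  end s1, accepted
w5:
  start at s2
  read 'c': s2 → s1
  read 'd': s1 → s1
  read 'a': s1 → s0
  read 'c': s0 → s3
  end s3, rejected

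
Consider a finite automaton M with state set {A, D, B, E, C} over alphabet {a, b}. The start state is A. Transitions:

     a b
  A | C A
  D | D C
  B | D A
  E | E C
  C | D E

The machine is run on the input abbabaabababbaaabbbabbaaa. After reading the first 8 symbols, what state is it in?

C

A → C → E → C → D → C → D → D → C
After 8 symbols: C.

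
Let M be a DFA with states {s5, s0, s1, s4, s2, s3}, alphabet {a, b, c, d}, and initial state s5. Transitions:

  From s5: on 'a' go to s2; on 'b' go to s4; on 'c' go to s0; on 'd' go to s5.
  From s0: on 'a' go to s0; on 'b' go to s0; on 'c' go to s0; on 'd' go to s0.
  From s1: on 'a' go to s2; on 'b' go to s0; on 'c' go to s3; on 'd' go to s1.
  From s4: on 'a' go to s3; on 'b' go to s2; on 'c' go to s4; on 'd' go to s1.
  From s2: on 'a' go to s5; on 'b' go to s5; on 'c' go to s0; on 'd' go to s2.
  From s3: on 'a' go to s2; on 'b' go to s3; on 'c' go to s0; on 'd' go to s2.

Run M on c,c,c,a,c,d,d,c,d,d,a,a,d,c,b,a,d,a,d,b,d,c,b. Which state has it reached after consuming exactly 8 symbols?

s0

start at s5
read 'c': s5 → s0
read 'c': s0 → s0
read 'c': s0 → s0
read 'a': s0 → s0
read 'c': s0 → s0
read 'd': s0 → s0
read 'd': s0 → s0
read 'c': s0 → s0
After 8 symbols: s0.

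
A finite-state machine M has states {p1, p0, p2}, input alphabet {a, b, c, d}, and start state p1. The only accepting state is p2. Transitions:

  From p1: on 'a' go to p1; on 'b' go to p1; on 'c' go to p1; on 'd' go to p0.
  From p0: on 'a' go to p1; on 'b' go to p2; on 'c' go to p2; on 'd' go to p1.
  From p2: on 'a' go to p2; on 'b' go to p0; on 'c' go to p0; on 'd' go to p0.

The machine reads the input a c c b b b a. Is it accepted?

Trace: p1 -a-> p1 -c-> p1 -c-> p1 -b-> p1 -b-> p1 -b-> p1 -a-> p1
End state p1 is not accepting.

No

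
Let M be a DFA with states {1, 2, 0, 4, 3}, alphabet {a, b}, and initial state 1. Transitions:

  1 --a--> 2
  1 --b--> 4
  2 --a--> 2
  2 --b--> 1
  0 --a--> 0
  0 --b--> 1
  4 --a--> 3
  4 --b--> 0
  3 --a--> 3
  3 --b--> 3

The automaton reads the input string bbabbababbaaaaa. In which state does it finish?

1 → 4 → 0 → 0 → 1 → 4 → 3 → 3 → 3 → 3 → 3 → 3 → 3 → 3 → 3 → 3

3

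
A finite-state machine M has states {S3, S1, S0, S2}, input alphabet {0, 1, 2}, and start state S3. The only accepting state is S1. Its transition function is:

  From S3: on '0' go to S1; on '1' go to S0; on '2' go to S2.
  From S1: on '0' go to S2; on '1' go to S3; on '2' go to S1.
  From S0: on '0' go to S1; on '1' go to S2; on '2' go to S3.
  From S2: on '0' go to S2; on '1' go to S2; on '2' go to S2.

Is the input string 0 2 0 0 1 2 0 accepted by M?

No

Trace: S3 -0-> S1 -2-> S1 -0-> S2 -0-> S2 -1-> S2 -2-> S2 -0-> S2
End state S2 is not accepting.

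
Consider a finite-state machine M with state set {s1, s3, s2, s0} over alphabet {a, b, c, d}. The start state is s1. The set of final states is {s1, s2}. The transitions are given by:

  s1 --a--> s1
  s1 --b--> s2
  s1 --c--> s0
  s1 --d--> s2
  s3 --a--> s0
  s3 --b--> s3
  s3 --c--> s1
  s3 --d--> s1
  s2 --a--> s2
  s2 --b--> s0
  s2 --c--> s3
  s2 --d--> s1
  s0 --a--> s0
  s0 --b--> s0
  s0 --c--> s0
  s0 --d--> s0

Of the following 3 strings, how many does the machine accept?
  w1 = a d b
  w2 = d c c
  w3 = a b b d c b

w1: s1 → s1 → s2 → s0  → end s0, rejected
w2: s1 → s2 → s3 → s1  → end s1, accepted
w3: s1 → s1 → s2 → s0 → s0 → s0 → s0  → end s0, rejected

1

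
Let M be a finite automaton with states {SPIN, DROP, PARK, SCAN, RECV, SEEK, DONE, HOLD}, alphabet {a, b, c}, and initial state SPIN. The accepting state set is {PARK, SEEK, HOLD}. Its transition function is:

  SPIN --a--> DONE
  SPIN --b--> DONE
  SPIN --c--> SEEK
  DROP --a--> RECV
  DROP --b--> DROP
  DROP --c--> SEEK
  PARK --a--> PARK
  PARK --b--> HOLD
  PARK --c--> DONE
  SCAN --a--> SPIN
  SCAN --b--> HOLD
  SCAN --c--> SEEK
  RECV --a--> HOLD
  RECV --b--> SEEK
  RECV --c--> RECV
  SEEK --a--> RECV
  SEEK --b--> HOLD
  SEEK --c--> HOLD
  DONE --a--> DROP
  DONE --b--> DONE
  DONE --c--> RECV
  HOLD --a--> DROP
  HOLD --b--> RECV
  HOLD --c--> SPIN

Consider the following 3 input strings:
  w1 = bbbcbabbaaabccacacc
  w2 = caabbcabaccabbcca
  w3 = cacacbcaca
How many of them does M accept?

w1: SPIN → DONE → DONE → DONE → RECV → SEEK → RECV → SEEK → HOLD → DROP → RECV → HOLD → RECV → RECV → RECV → HOLD → SPIN → DONE → RECV → RECV  → end RECV, rejected
w2: SPIN → SEEK → RECV → HOLD → RECV → SEEK → HOLD → DROP → DROP → RECV → RECV → RECV → HOLD → RECV → SEEK → HOLD → SPIN → DONE  → end DONE, rejected
w3: SPIN → SEEK → RECV → RECV → HOLD → SPIN → DONE → RECV → HOLD → SPIN → DONE  → end DONE, rejected

0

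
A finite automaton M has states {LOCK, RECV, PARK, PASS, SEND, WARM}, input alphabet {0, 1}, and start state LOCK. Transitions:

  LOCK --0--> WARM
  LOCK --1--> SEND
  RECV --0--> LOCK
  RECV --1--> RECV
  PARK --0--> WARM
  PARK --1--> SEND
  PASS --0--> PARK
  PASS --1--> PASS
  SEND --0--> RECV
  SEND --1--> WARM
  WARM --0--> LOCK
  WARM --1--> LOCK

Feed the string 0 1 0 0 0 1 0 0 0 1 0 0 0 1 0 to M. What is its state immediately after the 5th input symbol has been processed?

LOCK → WARM → LOCK → WARM → LOCK → WARM
After 5 symbols: WARM.

WARM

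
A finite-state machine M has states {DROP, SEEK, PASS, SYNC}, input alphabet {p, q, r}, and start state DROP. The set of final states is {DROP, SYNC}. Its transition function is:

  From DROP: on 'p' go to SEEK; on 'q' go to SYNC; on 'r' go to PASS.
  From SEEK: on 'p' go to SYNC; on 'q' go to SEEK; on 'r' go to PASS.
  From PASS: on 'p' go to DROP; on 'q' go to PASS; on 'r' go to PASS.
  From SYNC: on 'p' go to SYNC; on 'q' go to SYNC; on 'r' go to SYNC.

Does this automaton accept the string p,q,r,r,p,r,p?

start at DROP
read 'p': DROP → SEEK
read 'q': SEEK → SEEK
read 'r': SEEK → PASS
read 'r': PASS → PASS
read 'p': PASS → DROP
read 'r': DROP → PASS
read 'p': PASS → DROP
End state DROP is accepting.

Yes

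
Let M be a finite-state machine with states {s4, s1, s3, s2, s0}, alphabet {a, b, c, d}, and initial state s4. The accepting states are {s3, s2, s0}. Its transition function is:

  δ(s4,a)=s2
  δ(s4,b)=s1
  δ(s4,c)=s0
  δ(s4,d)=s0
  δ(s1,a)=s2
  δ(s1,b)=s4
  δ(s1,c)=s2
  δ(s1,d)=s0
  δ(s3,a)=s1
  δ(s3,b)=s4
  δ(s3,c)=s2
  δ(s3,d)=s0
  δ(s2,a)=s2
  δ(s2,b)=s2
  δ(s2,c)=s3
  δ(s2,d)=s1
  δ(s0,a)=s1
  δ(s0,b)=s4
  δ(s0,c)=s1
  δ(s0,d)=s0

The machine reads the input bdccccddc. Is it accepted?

No

start at s4
read 'b': s4 → s1
read 'd': s1 → s0
read 'c': s0 → s1
read 'c': s1 → s2
read 'c': s2 → s3
read 'c': s3 → s2
read 'd': s2 → s1
read 'd': s1 → s0
read 'c': s0 → s1
End state s1 is not accepting.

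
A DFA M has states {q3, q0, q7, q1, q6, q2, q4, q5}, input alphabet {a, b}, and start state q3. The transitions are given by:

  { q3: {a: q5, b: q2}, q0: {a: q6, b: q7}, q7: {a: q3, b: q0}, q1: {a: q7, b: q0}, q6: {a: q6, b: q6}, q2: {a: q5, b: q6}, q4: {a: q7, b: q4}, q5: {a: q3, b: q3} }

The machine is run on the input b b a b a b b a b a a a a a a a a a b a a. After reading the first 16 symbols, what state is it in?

q3 → q2 → q6 → q6 → q6 → q6 → q6 → q6 → q6 → q6 → q6 → q6 → q6 → q6 → q6 → q6 → q6
After 16 symbols: q6.

q6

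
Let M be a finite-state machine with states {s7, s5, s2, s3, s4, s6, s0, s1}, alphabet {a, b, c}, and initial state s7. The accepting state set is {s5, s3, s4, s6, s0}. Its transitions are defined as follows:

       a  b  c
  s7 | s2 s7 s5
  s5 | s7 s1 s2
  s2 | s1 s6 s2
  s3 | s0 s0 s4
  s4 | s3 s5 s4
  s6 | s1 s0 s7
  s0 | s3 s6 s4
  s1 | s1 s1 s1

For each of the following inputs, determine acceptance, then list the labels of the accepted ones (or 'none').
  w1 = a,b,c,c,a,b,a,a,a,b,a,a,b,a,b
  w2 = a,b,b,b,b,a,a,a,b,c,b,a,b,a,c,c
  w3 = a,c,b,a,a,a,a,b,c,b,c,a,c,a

w1:
  start at s7
  read 'a': s7 → s2
  read 'b': s2 → s6
  read 'c': s6 → s7
  read 'c': s7 → s5
  read 'a': s5 → s7
  read 'b': s7 → s7
  read 'a': s7 → s2
  read 'a': s2 → s1
  read 'a': s1 → s1
  read 'b': s1 → s1
  read 'a': s1 → s1
  read 'a': s1 → s1
  read 'b': s1 → s1
  read 'a': s1 → s1
  read 'b': s1 → s1
  end s1, rejected
w2:
  start at s7
  read 'a': s7 → s2
  read 'b': s2 → s6
  read 'b': s6 → s0
  read 'b': s0 → s6
  read 'b': s6 → s0
  read 'a': s0 → s3
  read 'a': s3 → s0
  read 'a': s0 → s3
  read 'b': s3 → s0
  read 'c': s0 → s4
  read 'b': s4 → s5
  read 'a': s5 → s7
  read 'b': s7 → s7
  read 'a': s7 → s2
  read 'c': s2 → s2
  read 'c': s2 → s2
  end s2, rejected
w3:
  start at s7
  read 'a': s7 → s2
  read 'c': s2 → s2
  read 'b': s2 → s6
  read 'a': s6 → s1
  read 'a': s1 → s1
  read 'a': s1 → s1
  read 'a': s1 → s1
  read 'b': s1 → s1
  read 'c': s1 → s1
  read 'b': s1 → s1
  read 'c': s1 → s1
  read 'a': s1 → s1
  read 'c': s1 → s1
  read 'a': s1 → s1
  end s1, rejected

none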